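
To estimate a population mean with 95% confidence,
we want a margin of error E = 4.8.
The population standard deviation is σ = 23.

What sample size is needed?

Answer: n = 89

Derivation:
z_0.025 = 1.960
n = (z×σ/E)² = (1.960×23/4.8)²
n = 88.2034
Round up: n = 89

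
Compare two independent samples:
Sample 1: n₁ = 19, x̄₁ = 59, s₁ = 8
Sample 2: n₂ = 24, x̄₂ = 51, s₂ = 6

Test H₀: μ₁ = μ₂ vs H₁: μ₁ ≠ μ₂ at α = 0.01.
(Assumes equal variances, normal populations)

Pooled variance: s²_p = [18×8² + 23×6²]/(41) = 48.2927
s_p = 6.9493
SE = s_p×√(1/n₁ + 1/n₂) = 6.9493×√(1/19 + 1/24) = 2.1340
t = (x̄₁ - x̄₂)/SE = (59 - 51)/2.1340 = 3.7488
df = 41, t-critical = ±2.701
Decision: reject H₀

Answer: t = 3.7488, reject H₀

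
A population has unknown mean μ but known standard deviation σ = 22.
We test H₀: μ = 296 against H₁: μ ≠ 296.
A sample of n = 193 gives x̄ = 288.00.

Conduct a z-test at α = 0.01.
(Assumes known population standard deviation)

Answer: z = -5.0518, reject H₀

Derivation:
Standard error: SE = σ/√n = 22/√193 = 1.5836
z-statistic: z = (x̄ - μ₀)/SE = (288.00 - 296)/1.5836 = -5.0518
Critical value: ±2.576
p-value < 0.0001
Decision: reject H₀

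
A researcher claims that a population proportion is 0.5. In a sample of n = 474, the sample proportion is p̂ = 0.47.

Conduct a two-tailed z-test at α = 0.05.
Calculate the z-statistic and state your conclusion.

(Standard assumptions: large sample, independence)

Answer: z = -1.3063, fail to reject H₀

Derivation:
H₀: p = 0.5, H₁: p ≠ 0.5
Standard error: SE = √(p₀(1-p₀)/n) = √(0.5×0.5/474) = 0.022966
z-statistic: z = (p̂ - p₀)/SE = (0.47 - 0.5)/0.022966 = -1.3063
Critical value: z_0.025 = ±1.960
p-value = 0.1915
Decision: fail to reject H₀ at α = 0.05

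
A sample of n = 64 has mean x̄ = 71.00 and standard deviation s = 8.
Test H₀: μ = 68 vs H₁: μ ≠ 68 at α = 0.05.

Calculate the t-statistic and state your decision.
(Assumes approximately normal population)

df = n - 1 = 63
SE = s/√n = 8/√64 = 1.0000
t = (x̄ - μ₀)/SE = (71.00 - 68)/1.0000 = 3.0000
Critical value: t_{0.025,63} = ±1.998
p-value ≈ 0.0039
Decision: reject H₀

Answer: t = 3.0000, reject H₀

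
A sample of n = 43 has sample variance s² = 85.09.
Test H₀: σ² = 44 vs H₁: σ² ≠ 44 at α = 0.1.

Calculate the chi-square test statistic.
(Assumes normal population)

Answer: χ² = 81.2223, reject H₀

Derivation:
df = n - 1 = 42
χ² = (n-1)s²/σ₀² = 42×85.09/44 = 81.2223
Critical values: χ²_{0.95,42} = 28.144, χ²_{0.05,42} = 58.124
Rejection region: χ² < 28.144 or χ² > 58.124
Decision: reject H₀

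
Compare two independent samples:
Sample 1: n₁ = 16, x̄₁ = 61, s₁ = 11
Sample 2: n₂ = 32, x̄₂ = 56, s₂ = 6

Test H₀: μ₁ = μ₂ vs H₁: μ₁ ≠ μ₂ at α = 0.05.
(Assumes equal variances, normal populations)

Pooled variance: s²_p = [15×11² + 31×6²]/(46) = 63.7174
s_p = 7.9823
SE = s_p×√(1/n₁ + 1/n₂) = 7.9823×√(1/16 + 1/32) = 2.4441
t = (x̄₁ - x̄₂)/SE = (61 - 56)/2.4441 = 2.0457
df = 46, t-critical = ±2.013
Decision: reject H₀

Answer: t = 2.0457, reject H₀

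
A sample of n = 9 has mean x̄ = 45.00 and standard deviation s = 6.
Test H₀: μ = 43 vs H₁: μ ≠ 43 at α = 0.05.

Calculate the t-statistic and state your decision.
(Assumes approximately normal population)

Answer: t = 1.0000, fail to reject H₀

Derivation:
df = n - 1 = 8
SE = s/√n = 6/√9 = 2.0000
t = (x̄ - μ₀)/SE = (45.00 - 43)/2.0000 = 1.0000
Critical value: t_{0.025,8} = ±2.306
p-value ≈ 0.3466
Decision: fail to reject H₀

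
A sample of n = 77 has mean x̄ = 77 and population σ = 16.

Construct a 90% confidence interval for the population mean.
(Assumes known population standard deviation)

Confidence level: 90%, α = 0.1
z_0.05 = 1.645
SE = σ/√n = 16/√77 = 1.8234
Margin of error = 1.645 × 1.8234 = 2.9995
CI: x̄ ± margin = 77 ± 2.9995
CI: (74.0005, 79.9995)

Answer: (74.0005, 79.9995)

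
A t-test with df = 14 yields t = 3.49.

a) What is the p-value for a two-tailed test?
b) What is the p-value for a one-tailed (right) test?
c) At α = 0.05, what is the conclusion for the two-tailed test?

Answer: a) 0.0036, b) 0.0018, c) reject H₀

Derivation:
Using t-distribution with df = 14:
a) Two-tailed: p = 2×P(T > 3.49) = 0.0036
b) One-tailed: p = P(T > 3.49) = 0.0018
c) 0.0036 < 0.05, reject H₀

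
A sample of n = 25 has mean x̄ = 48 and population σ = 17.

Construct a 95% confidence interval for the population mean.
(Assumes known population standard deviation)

Answer: (41.3360, 54.6640)

Derivation:
Confidence level: 95%, α = 0.05
z_0.025 = 1.960
SE = σ/√n = 17/√25 = 3.4000
Margin of error = 1.960 × 3.4000 = 6.6640
CI: x̄ ± margin = 48 ± 6.6640
CI: (41.3360, 54.6640)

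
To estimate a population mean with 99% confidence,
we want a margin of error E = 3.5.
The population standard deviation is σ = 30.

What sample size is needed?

z_0.005 = 2.576
n = (z×σ/E)² = (2.576×30/3.5)²
n = 487.5264
Round up: n = 488

Answer: n = 488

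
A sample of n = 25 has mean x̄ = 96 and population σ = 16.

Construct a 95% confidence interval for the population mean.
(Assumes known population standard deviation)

Confidence level: 95%, α = 0.05
z_0.025 = 1.960
SE = σ/√n = 16/√25 = 3.2000
Margin of error = 1.960 × 3.2000 = 6.2720
CI: x̄ ± margin = 96 ± 6.2720
CI: (89.7280, 102.2720)

Answer: (89.7280, 102.2720)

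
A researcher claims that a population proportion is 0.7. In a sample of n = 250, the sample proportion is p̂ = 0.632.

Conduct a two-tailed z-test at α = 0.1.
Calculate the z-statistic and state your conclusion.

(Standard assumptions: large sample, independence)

H₀: p = 0.7, H₁: p ≠ 0.7
Standard error: SE = √(p₀(1-p₀)/n) = √(0.7×0.3/250) = 0.028983
z-statistic: z = (p̂ - p₀)/SE = (0.632 - 0.7)/0.028983 = -2.3462
Critical value: z_0.05 = ±1.645
p-value = 0.0190
Decision: reject H₀ at α = 0.1

Answer: z = -2.3462, reject H₀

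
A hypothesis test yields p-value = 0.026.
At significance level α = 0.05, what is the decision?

Compare p-value to α:
0.026 < 0.05
Decision: reject H₀

Answer: reject H₀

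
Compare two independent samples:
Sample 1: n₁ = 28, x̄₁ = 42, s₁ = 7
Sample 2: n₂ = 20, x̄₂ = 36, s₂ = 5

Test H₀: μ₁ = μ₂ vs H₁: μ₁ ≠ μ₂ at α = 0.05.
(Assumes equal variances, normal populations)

Pooled variance: s²_p = [27×7² + 19×5²]/(46) = 39.0870
s_p = 6.2520
SE = s_p×√(1/n₁ + 1/n₂) = 6.2520×√(1/28 + 1/20) = 1.8304
t = (x̄₁ - x̄₂)/SE = (42 - 36)/1.8304 = 3.2780
df = 46, t-critical = ±2.013
Decision: reject H₀

Answer: t = 3.2780, reject H₀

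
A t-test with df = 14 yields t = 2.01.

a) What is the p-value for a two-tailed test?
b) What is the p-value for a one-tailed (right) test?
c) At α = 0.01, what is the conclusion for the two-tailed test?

Using t-distribution with df = 14:
a) Two-tailed: p = 2×P(T > 2.01) = 0.0641
b) One-tailed: p = P(T > 2.01) = 0.0321
c) 0.0641 ≥ 0.01, fail to reject H₀

Answer: a) 0.0641, b) 0.0321, c) fail to reject H₀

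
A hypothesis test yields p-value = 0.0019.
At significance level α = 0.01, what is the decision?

Answer: reject H₀

Derivation:
Compare p-value to α:
0.0019 < 0.01
Decision: reject H₀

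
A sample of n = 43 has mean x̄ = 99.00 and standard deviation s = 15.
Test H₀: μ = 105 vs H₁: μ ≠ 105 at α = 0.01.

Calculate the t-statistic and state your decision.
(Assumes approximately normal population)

df = n - 1 = 42
SE = s/√n = 15/√43 = 2.2875
t = (x̄ - μ₀)/SE = (99.00 - 105)/2.2875 = -2.6230
Critical value: t_{0.005,42} = ±2.698
p-value ≈ 0.0121
Decision: fail to reject H₀

Answer: t = -2.6230, fail to reject H₀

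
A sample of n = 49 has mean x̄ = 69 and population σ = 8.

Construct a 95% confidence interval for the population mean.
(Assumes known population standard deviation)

Confidence level: 95%, α = 0.05
z_0.025 = 1.960
SE = σ/√n = 8/√49 = 1.1429
Margin of error = 1.960 × 1.1429 = 2.2401
CI: x̄ ± margin = 69 ± 2.2401
CI: (66.7599, 71.2401)

Answer: (66.7599, 71.2401)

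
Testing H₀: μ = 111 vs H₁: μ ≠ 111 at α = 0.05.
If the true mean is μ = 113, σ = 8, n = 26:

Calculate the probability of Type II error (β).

SE = σ/√n = 8/√26 = 1.5689
Critical values: μ₀ ± z_0.025×SE = 111 ± 1.960×1.5689
Acceptance region: (107.9250, 114.0750)
Under H₁ (μ = 113): z_high = (114.0750 - 113)/1.5689 = 0.6852, z_low = (107.9250 - 113)/1.5689 = -3.2348
β = P(not reject | H₁) = Φ(0.6852) - Φ(-3.2348) ≈ 0.7528

Answer: β ≈ 0.7528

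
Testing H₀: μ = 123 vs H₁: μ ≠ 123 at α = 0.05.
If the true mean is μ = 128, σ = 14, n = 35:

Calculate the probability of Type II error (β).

Answer: β ≈ 0.4392

Derivation:
SE = σ/√n = 14/√35 = 2.3664
Critical values: μ₀ ± z_0.025×SE = 123 ± 1.960×2.3664
Acceptance region: (118.3619, 127.6381)
Under H₁ (μ = 128): z_high = (127.6381 - 128)/2.3664 = -0.1529, z_low = (118.3619 - 128)/2.3664 = -4.0729
β = P(not reject | H₁) = Φ(-0.1529) - Φ(-4.0729) ≈ 0.4392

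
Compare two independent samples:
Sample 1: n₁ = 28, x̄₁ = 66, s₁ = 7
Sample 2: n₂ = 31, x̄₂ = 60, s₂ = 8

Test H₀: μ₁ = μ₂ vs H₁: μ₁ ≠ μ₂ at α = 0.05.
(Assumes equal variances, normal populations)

Pooled variance: s²_p = [27×7² + 30×8²]/(57) = 56.8947
s_p = 7.5429
SE = s_p×√(1/n₁ + 1/n₂) = 7.5429×√(1/28 + 1/31) = 1.9665
t = (x̄₁ - x̄₂)/SE = (66 - 60)/1.9665 = 3.0511
df = 57, t-critical = ±2.002
Decision: reject H₀

Answer: t = 3.0511, reject H₀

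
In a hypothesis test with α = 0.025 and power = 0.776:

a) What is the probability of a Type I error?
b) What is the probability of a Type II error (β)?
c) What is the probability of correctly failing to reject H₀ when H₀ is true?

a) Type I error probability = α = 0.025
b) Power = P(reject H₀ | H₁ true) = 1 - β = 0.776, so Type II error probability = β = 1 - Power = 0.224
c) P(fail to reject H₀ | H₀ true) = 1 - α = 0.975

Answer: a) 0.025, b) 0.224, c) 0.975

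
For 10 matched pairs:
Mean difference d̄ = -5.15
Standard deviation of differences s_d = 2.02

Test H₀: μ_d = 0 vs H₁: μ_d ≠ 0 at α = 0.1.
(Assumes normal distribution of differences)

df = n - 1 = 9
SE = s_d/√n = 2.02/√10 = 0.6388
t = d̄/SE = -5.15/0.6388 = -8.0620
Critical value: t_{0.05,9} = ±1.833
p-value < 0.0001
Decision: reject H₀

Answer: t = -8.0620, reject H₀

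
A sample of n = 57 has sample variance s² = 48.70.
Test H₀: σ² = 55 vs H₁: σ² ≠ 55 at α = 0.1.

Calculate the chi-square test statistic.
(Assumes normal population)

df = n - 1 = 56
χ² = (n-1)s²/σ₀² = 56×48.70/55 = 49.5855
Critical values: χ²_{0.95,56} = 39.801, χ²_{0.05,56} = 74.468
Rejection region: χ² < 39.801 or χ² > 74.468
Decision: fail to reject H₀

Answer: χ² = 49.5855, fail to reject H₀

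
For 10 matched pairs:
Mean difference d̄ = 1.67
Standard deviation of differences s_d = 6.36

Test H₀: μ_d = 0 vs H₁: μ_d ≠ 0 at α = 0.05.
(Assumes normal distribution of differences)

Answer: t = 0.8304, fail to reject H₀

Derivation:
df = n - 1 = 9
SE = s_d/√n = 6.36/√10 = 2.0112
t = d̄/SE = 1.67/2.0112 = 0.8304
Critical value: t_{0.025,9} = ±2.262
p-value ≈ 0.4278
Decision: fail to reject H₀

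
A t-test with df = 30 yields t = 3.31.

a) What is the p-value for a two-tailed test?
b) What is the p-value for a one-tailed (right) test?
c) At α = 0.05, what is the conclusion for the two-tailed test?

Using t-distribution with df = 30:
a) Two-tailed: p = 2×P(T > 3.31) = 0.0024
b) One-tailed: p = P(T > 3.31) = 0.0012
c) 0.0024 < 0.05, reject H₀

Answer: a) 0.0024, b) 0.0012, c) reject H₀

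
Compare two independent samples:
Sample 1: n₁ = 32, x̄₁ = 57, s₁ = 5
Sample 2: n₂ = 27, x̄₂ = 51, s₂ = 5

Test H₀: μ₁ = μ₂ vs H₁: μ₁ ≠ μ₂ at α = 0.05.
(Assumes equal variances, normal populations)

Pooled variance: s²_p = [31×5² + 26×5²]/(57) = 25.0000
s_p = 5.0000
SE = s_p×√(1/n₁ + 1/n₂) = 5.0000×√(1/32 + 1/27) = 1.3066
t = (x̄₁ - x̄₂)/SE = (57 - 51)/1.3066 = 4.5921
df = 57, t-critical = ±2.002
Decision: reject H₀

Answer: t = 4.5921, reject H₀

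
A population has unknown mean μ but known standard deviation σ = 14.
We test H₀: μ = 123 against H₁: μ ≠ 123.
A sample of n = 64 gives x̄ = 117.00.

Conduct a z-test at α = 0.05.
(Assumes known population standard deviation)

Standard error: SE = σ/√n = 14/√64 = 1.7500
z-statistic: z = (x̄ - μ₀)/SE = (117.00 - 123)/1.7500 = -3.4286
Critical value: ±1.960
p-value = 0.0006
Decision: reject H₀

Answer: z = -3.4286, reject H₀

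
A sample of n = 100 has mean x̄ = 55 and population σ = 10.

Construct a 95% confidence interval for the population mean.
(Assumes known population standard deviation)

Answer: (53.0400, 56.9600)

Derivation:
Confidence level: 95%, α = 0.05
z_0.025 = 1.960
SE = σ/√n = 10/√100 = 1.0000
Margin of error = 1.960 × 1.0000 = 1.9600
CI: x̄ ± margin = 55 ± 1.9600
CI: (53.0400, 56.9600)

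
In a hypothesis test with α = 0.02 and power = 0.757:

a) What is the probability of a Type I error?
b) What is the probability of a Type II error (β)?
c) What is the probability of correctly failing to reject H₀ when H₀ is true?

a) Type I error probability = α = 0.02
b) Power = P(reject H₀ | H₁ true) = 1 - β = 0.757, so Type II error probability = β = 1 - Power = 0.243
c) P(fail to reject H₀ | H₀ true) = 1 - α = 0.98

Answer: a) 0.02, b) 0.243, c) 0.98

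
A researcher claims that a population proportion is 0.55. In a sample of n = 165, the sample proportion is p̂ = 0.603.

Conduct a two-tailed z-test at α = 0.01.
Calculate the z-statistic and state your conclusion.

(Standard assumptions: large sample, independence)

Answer: z = 1.3684, fail to reject H₀

Derivation:
H₀: p = 0.55, H₁: p ≠ 0.55
Standard error: SE = √(p₀(1-p₀)/n) = √(0.55×0.45/165) = 0.038730
z-statistic: z = (p̂ - p₀)/SE = (0.603 - 0.55)/0.038730 = 1.3684
Critical value: z_0.005 = ±2.576
p-value = 0.1712
Decision: fail to reject H₀ at α = 0.01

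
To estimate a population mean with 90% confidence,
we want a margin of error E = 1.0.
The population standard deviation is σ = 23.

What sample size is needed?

Answer: n = 1432

Derivation:
z_0.05 = 1.645
n = (z×σ/E)² = (1.645×23/1.0)²
n = 1431.4872
Round up: n = 1432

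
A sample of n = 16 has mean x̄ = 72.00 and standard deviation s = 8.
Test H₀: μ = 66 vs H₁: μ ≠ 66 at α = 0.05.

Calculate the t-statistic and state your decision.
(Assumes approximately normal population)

Answer: t = 3.0000, reject H₀

Derivation:
df = n - 1 = 15
SE = s/√n = 8/√16 = 2.0000
t = (x̄ - μ₀)/SE = (72.00 - 66)/2.0000 = 3.0000
Critical value: t_{0.025,15} = ±2.131
p-value ≈ 0.0090
Decision: reject H₀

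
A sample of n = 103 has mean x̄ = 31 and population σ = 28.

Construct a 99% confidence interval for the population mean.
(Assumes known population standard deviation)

Confidence level: 99%, α = 0.01
z_0.005 = 2.576
SE = σ/√n = 28/√103 = 2.7589
Margin of error = 2.576 × 2.7589 = 7.1069
CI: x̄ ± margin = 31 ± 7.1069
CI: (23.8931, 38.1069)

Answer: (23.8931, 38.1069)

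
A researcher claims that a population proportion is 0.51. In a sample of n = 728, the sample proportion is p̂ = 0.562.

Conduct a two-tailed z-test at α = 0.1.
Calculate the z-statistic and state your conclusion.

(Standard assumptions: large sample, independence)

Answer: z = 2.8066, reject H₀

Derivation:
H₀: p = 0.51, H₁: p ≠ 0.51
Standard error: SE = √(p₀(1-p₀)/n) = √(0.51×0.49/728) = 0.018528
z-statistic: z = (p̂ - p₀)/SE = (0.562 - 0.51)/0.018528 = 2.8066
Critical value: z_0.05 = ±1.645
p-value = 0.0050
Decision: reject H₀ at α = 0.1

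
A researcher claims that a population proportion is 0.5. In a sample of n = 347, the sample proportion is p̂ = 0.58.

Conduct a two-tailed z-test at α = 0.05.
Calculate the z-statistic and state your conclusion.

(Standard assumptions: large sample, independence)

H₀: p = 0.5, H₁: p ≠ 0.5
Standard error: SE = √(p₀(1-p₀)/n) = √(0.5×0.5/347) = 0.026841
z-statistic: z = (p̂ - p₀)/SE = (0.58 - 0.5)/0.026841 = 2.9805
Critical value: z_0.025 = ±1.960
p-value = 0.0029
Decision: reject H₀ at α = 0.05

Answer: z = 2.9805, reject H₀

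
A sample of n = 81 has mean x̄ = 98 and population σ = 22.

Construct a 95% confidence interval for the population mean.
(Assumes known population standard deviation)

Confidence level: 95%, α = 0.05
z_0.025 = 1.960
SE = σ/√n = 22/√81 = 2.4444
Margin of error = 1.960 × 2.4444 = 4.7910
CI: x̄ ± margin = 98 ± 4.7910
CI: (93.2090, 102.7910)

Answer: (93.2090, 102.7910)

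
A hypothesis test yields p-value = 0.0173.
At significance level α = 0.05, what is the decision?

Compare p-value to α:
0.0173 < 0.05
Decision: reject H₀

Answer: reject H₀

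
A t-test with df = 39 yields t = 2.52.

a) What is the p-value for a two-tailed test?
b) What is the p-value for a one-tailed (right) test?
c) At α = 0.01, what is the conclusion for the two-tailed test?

Using t-distribution with df = 39:
a) Two-tailed: p = 2×P(T > 2.52) = 0.0159
b) One-tailed: p = P(T > 2.52) = 0.0080
c) 0.0159 ≥ 0.01, fail to reject H₀

Answer: a) 0.0159, b) 0.0080, c) fail to reject H₀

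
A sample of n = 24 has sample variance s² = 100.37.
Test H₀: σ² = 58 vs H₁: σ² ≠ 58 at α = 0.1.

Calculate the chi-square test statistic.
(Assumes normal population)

Answer: χ² = 39.8019, reject H₀

Derivation:
df = n - 1 = 23
χ² = (n-1)s²/σ₀² = 23×100.37/58 = 39.8019
Critical values: χ²_{0.95,23} = 13.091, χ²_{0.05,23} = 35.172
Rejection region: χ² < 13.091 or χ² > 35.172
Decision: reject H₀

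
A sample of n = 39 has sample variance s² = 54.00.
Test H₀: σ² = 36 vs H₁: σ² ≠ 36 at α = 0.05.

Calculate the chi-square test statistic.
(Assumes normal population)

df = n - 1 = 38
χ² = (n-1)s²/σ₀² = 38×54.00/36 = 57.0000
Critical values: χ²_{0.975,38} = 22.878, χ²_{0.025,38} = 56.896
Rejection region: χ² < 22.878 or χ² > 56.896
Decision: reject H₀

Answer: χ² = 57.0000, reject H₀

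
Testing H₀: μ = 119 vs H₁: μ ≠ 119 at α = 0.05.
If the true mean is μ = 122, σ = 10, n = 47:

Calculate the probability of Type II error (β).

SE = σ/√n = 10/√47 = 1.4586
Critical values: μ₀ ± z_0.025×SE = 119 ± 1.960×1.4586
Acceptance region: (116.1411, 121.8589)
Under H₁ (μ = 122): z_high = (121.8589 - 122)/1.4586 = -0.0967, z_low = (116.1411 - 122)/1.4586 = -4.0168
β = P(not reject | H₁) = Φ(-0.0967) - Φ(-4.0168) ≈ 0.4615

Answer: β ≈ 0.4615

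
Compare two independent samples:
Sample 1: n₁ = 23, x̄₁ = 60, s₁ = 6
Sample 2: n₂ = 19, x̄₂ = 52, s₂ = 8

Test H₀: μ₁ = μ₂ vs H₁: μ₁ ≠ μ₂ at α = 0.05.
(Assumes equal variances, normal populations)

Pooled variance: s²_p = [22×6² + 18×8²]/(40) = 48.6000
s_p = 6.9714
SE = s_p×√(1/n₁ + 1/n₂) = 6.9714×√(1/23 + 1/19) = 2.1612
t = (x̄₁ - x̄₂)/SE = (60 - 52)/2.1612 = 3.7016
df = 40, t-critical = ±2.021
Decision: reject H₀

Answer: t = 3.7016, reject H₀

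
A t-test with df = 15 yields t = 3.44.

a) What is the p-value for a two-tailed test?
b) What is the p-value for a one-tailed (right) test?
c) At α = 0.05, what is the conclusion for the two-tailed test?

Using t-distribution with df = 15:
a) Two-tailed: p = 2×P(T > 3.44) = 0.0036
b) One-tailed: p = P(T > 3.44) = 0.0018
c) 0.0036 < 0.05, reject H₀

Answer: a) 0.0036, b) 0.0018, c) reject H₀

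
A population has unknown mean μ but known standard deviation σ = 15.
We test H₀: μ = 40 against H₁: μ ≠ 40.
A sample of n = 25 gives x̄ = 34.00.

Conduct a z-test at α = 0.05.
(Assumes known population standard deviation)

Answer: z = -2.0000, reject H₀

Derivation:
Standard error: SE = σ/√n = 15/√25 = 3.0000
z-statistic: z = (x̄ - μ₀)/SE = (34.00 - 40)/3.0000 = -2.0000
Critical value: ±1.960
p-value = 0.0455
Decision: reject H₀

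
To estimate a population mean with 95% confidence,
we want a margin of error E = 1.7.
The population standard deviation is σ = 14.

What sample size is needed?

Answer: n = 261

Derivation:
z_0.025 = 1.960
n = (z×σ/E)² = (1.960×14/1.7)²
n = 260.5376
Round up: n = 261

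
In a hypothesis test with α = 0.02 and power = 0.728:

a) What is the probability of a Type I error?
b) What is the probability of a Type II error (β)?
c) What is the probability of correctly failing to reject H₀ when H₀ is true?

a) Type I error probability = α = 0.02
b) Power = P(reject H₀ | H₁ true) = 1 - β = 0.728, so Type II error probability = β = 1 - Power = 0.272
c) P(fail to reject H₀ | H₀ true) = 1 - α = 0.98

Answer: a) 0.02, b) 0.272, c) 0.98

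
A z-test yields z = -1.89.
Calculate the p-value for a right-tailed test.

Answer: p-value ≈ 0.9706

Derivation:
For z = -1.89:
p = P(Z > -1.89) = 1 - Φ(-1.89) = 0.9706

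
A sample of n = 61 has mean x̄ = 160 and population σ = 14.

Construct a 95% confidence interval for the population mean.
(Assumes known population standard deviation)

Answer: (156.4867, 163.5133)

Derivation:
Confidence level: 95%, α = 0.05
z_0.025 = 1.960
SE = σ/√n = 14/√61 = 1.7925
Margin of error = 1.960 × 1.7925 = 3.5133
CI: x̄ ± margin = 160 ± 3.5133
CI: (156.4867, 163.5133)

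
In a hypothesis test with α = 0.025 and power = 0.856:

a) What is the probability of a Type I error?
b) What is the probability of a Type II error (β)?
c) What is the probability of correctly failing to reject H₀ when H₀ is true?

a) Type I error probability = α = 0.025
b) Power = P(reject H₀ | H₁ true) = 1 - β = 0.856, so Type II error probability = β = 1 - Power = 0.144
c) P(fail to reject H₀ | H₀ true) = 1 - α = 0.975

Answer: a) 0.025, b) 0.144, c) 0.975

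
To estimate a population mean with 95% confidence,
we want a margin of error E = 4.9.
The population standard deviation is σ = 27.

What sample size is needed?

Answer: n = 117

Derivation:
z_0.025 = 1.960
n = (z×σ/E)² = (1.960×27/4.9)²
n = 116.6400
Round up: n = 117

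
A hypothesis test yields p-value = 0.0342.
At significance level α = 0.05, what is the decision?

Answer: reject H₀

Derivation:
Compare p-value to α:
0.0342 < 0.05
Decision: reject H₀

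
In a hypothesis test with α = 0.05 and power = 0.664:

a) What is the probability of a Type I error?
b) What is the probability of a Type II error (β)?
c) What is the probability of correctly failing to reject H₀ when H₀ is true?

a) Type I error probability = α = 0.05
b) Power = P(reject H₀ | H₁ true) = 1 - β = 0.664, so Type II error probability = β = 1 - Power = 0.336
c) P(fail to reject H₀ | H₀ true) = 1 - α = 0.95

Answer: a) 0.05, b) 0.336, c) 0.95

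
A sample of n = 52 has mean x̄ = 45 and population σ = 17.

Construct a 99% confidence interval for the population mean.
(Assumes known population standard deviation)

Answer: (38.9271, 51.0729)

Derivation:
Confidence level: 99%, α = 0.01
z_0.005 = 2.576
SE = σ/√n = 17/√52 = 2.3575
Margin of error = 2.576 × 2.3575 = 6.0729
CI: x̄ ± margin = 45 ± 6.0729
CI: (38.9271, 51.0729)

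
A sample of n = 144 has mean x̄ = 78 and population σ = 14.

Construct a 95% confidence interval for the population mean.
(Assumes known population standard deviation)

Confidence level: 95%, α = 0.05
z_0.025 = 1.960
SE = σ/√n = 14/√144 = 1.1667
Margin of error = 1.960 × 1.1667 = 2.2867
CI: x̄ ± margin = 78 ± 2.2867
CI: (75.7133, 80.2867)

Answer: (75.7133, 80.2867)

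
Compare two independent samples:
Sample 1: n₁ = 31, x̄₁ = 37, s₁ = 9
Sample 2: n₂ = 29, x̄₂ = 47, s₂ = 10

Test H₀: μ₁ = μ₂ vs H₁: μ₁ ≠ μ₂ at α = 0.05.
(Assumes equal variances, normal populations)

Answer: t = -4.0763, reject H₀

Derivation:
Pooled variance: s²_p = [30×9² + 28×10²]/(58) = 90.1724
s_p = 9.4959
SE = s_p×√(1/n₁ + 1/n₂) = 9.4959×√(1/31 + 1/29) = 2.4532
t = (x̄₁ - x̄₂)/SE = (37 - 47)/2.4532 = -4.0763
df = 58, t-critical = ±2.002
Decision: reject H₀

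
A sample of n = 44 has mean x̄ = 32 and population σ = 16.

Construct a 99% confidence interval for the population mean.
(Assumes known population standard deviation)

Confidence level: 99%, α = 0.01
z_0.005 = 2.576
SE = σ/√n = 16/√44 = 2.4121
Margin of error = 2.576 × 2.4121 = 6.2136
CI: x̄ ± margin = 32 ± 6.2136
CI: (25.7864, 38.2136)

Answer: (25.7864, 38.2136)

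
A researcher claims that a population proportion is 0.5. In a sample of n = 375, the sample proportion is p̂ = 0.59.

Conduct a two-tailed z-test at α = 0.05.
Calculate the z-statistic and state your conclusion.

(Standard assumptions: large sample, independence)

Answer: z = 3.4857, reject H₀

Derivation:
H₀: p = 0.5, H₁: p ≠ 0.5
Standard error: SE = √(p₀(1-p₀)/n) = √(0.5×0.5/375) = 0.025820
z-statistic: z = (p̂ - p₀)/SE = (0.59 - 0.5)/0.025820 = 3.4857
Critical value: z_0.025 = ±1.960
p-value = 0.0005
Decision: reject H₀ at α = 0.05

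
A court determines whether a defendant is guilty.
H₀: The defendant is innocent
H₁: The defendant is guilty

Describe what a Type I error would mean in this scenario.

Answer: Convicting an innocent person

Derivation:
Type I error: rejecting H₀ when it is actually true (false positive).
Type II error: failing to reject H₀ when H₁ is actually true (false negative).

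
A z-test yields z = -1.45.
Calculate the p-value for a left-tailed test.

Answer: p-value ≈ 0.0735

Derivation:
For z = -1.45:
p = P(Z < -1.45) = Φ(-1.45) = 0.0735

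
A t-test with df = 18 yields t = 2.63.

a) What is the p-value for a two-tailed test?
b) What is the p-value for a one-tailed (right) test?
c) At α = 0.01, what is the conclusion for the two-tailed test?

Answer: a) 0.0170, b) 0.0085, c) fail to reject H₀

Derivation:
Using t-distribution with df = 18:
a) Two-tailed: p = 2×P(T > 2.63) = 0.0170
b) One-tailed: p = P(T > 2.63) = 0.0085
c) 0.0170 ≥ 0.01, fail to reject H₀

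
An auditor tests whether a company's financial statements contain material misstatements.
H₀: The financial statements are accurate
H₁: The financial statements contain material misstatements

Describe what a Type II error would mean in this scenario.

Type I error: rejecting H₀ when it is actually true (false positive).
Type II error: failing to reject H₀ when H₁ is actually true (false negative).

Answer: Failing to detect material misstatements that are actually present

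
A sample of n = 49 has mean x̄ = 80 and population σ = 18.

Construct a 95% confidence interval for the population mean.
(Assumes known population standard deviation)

Answer: (74.9601, 85.0399)

Derivation:
Confidence level: 95%, α = 0.05
z_0.025 = 1.960
SE = σ/√n = 18/√49 = 2.5714
Margin of error = 1.960 × 2.5714 = 5.0399
CI: x̄ ± margin = 80 ± 5.0399
CI: (74.9601, 85.0399)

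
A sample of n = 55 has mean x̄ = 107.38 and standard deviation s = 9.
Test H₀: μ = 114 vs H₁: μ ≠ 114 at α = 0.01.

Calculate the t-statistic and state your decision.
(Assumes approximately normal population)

df = n - 1 = 54
SE = s/√n = 9/√55 = 1.2136
t = (x̄ - μ₀)/SE = (107.38 - 114)/1.2136 = -5.4548
Critical value: t_{0.005,54} = ±2.670
p-value < 0.0001
Decision: reject H₀

Answer: t = -5.4548, reject H₀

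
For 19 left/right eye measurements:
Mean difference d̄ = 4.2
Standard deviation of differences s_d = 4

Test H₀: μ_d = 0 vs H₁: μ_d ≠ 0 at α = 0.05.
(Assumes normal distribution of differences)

df = n - 1 = 18
SE = s_d/√n = 4/√19 = 0.9177
t = d̄/SE = 4.2/0.9177 = 4.5767
Critical value: t_{0.025,18} = ±2.101
p-value ≈ 0.0002
Decision: reject H₀

Answer: t = 4.5767, reject H₀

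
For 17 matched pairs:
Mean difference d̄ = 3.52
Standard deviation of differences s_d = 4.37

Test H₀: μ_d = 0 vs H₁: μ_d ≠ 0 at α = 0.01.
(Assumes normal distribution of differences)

Answer: t = 3.3211, reject H₀

Derivation:
df = n - 1 = 16
SE = s_d/√n = 4.37/√17 = 1.0599
t = d̄/SE = 3.52/1.0599 = 3.3211
Critical value: t_{0.005,16} = ±2.921
p-value ≈ 0.0043
Decision: reject H₀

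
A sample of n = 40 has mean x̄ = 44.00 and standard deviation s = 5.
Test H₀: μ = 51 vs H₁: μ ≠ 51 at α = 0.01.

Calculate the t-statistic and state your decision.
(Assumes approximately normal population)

df = n - 1 = 39
SE = s/√n = 5/√40 = 0.7906
t = (x̄ - μ₀)/SE = (44.00 - 51)/0.7906 = -8.8540
Critical value: t_{0.005,39} = ±2.708
p-value < 0.0001
Decision: reject H₀

Answer: t = -8.8540, reject H₀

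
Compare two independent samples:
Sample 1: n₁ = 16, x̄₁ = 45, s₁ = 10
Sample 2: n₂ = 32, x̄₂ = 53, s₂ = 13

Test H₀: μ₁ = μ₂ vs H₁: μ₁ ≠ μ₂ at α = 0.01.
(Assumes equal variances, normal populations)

Answer: t = -2.1587, fail to reject H₀

Derivation:
Pooled variance: s²_p = [15×10² + 31×13²]/(46) = 146.5000
s_p = 12.1037
SE = s_p×√(1/n₁ + 1/n₂) = 12.1037×√(1/16 + 1/32) = 3.7060
t = (x̄₁ - x̄₂)/SE = (45 - 53)/3.7060 = -2.1587
df = 46, t-critical = ±2.687
Decision: fail to reject H₀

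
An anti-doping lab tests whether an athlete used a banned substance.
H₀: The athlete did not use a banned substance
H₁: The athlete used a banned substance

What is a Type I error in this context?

Type I error (α): Rejecting H₀ when H₀ is true
Type II error (β): Failing to reject H₀ when H₁ is true

Answer: Falsely accusing a clean athlete of doping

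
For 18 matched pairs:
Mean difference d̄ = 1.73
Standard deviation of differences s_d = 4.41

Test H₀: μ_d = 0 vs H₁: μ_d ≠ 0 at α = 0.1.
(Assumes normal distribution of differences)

Answer: t = 1.6644, fail to reject H₀

Derivation:
df = n - 1 = 17
SE = s_d/√n = 4.41/√18 = 1.0394
t = d̄/SE = 1.73/1.0394 = 1.6644
Critical value: t_{0.05,17} = ±1.740
p-value ≈ 0.1144
Decision: fail to reject H₀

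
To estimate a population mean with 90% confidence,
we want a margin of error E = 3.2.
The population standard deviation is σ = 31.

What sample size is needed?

z_0.05 = 1.645
n = (z×σ/E)² = (1.645×31/3.2)²
n = 253.9541
Round up: n = 254

Answer: n = 254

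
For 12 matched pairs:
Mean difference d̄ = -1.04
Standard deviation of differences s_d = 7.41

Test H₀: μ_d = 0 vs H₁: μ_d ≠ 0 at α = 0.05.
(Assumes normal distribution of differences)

df = n - 1 = 11
SE = s_d/√n = 7.41/√12 = 2.1391
t = d̄/SE = -1.04/2.1391 = -0.4862
Critical value: t_{0.025,11} = ±2.201
p-value ≈ 0.6364
Decision: fail to reject H₀

Answer: t = -0.4862, fail to reject H₀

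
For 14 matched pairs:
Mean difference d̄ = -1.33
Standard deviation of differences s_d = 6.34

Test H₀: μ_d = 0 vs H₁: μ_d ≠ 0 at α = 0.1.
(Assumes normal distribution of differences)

Answer: t = -0.7849, fail to reject H₀

Derivation:
df = n - 1 = 13
SE = s_d/√n = 6.34/√14 = 1.6944
t = d̄/SE = -1.33/1.6944 = -0.7849
Critical value: t_{0.05,13} = ±1.771
p-value ≈ 0.4466
Decision: fail to reject H₀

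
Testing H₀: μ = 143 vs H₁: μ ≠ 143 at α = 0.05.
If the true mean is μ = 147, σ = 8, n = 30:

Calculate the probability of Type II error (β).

Answer: β ≈ 0.2181

Derivation:
SE = σ/√n = 8/√30 = 1.4606
Critical values: μ₀ ± z_0.025×SE = 143 ± 1.960×1.4606
Acceptance region: (140.1372, 145.8628)
Under H₁ (μ = 147): z_high = (145.8628 - 147)/1.4606 = -0.7786, z_low = (140.1372 - 147)/1.4606 = -4.6986
β = P(not reject | H₁) = Φ(-0.7786) - Φ(-4.6986) ≈ 0.2181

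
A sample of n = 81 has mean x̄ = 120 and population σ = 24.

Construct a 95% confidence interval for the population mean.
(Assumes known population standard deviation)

Answer: (114.7733, 125.2267)

Derivation:
Confidence level: 95%, α = 0.05
z_0.025 = 1.960
SE = σ/√n = 24/√81 = 2.6667
Margin of error = 1.960 × 2.6667 = 5.2267
CI: x̄ ± margin = 120 ± 5.2267
CI: (114.7733, 125.2267)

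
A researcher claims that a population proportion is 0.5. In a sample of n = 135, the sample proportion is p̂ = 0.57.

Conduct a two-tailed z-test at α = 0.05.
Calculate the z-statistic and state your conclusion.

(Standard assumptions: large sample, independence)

Answer: z = 1.6267, fail to reject H₀

Derivation:
H₀: p = 0.5, H₁: p ≠ 0.5
Standard error: SE = √(p₀(1-p₀)/n) = √(0.5×0.5/135) = 0.043033
z-statistic: z = (p̂ - p₀)/SE = (0.57 - 0.5)/0.043033 = 1.6267
Critical value: z_0.025 = ±1.960
p-value = 0.1038
Decision: fail to reject H₀ at α = 0.05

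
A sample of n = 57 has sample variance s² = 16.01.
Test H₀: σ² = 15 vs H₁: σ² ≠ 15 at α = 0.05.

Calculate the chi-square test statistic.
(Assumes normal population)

Answer: χ² = 59.7707, fail to reject H₀

Derivation:
df = n - 1 = 56
χ² = (n-1)s²/σ₀² = 56×16.01/15 = 59.7707
Critical values: χ²_{0.975,56} = 37.212, χ²_{0.025,56} = 78.567
Rejection region: χ² < 37.212 or χ² > 78.567
Decision: fail to reject H₀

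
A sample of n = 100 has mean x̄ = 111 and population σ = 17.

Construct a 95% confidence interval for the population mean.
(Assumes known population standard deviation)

Answer: (107.6680, 114.3320)

Derivation:
Confidence level: 95%, α = 0.05
z_0.025 = 1.960
SE = σ/√n = 17/√100 = 1.7000
Margin of error = 1.960 × 1.7000 = 3.3320
CI: x̄ ± margin = 111 ± 3.3320
CI: (107.6680, 114.3320)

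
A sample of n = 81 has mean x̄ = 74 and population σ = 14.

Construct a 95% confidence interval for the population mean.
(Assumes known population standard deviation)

Answer: (70.9510, 77.0490)

Derivation:
Confidence level: 95%, α = 0.05
z_0.025 = 1.960
SE = σ/√n = 14/√81 = 1.5556
Margin of error = 1.960 × 1.5556 = 3.0490
CI: x̄ ± margin = 74 ± 3.0490
CI: (70.9510, 77.0490)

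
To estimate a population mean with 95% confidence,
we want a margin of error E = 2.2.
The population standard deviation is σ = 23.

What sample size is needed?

Answer: n = 420

Derivation:
z_0.025 = 1.960
n = (z×σ/E)² = (1.960×23/2.2)²
n = 419.8774
Round up: n = 420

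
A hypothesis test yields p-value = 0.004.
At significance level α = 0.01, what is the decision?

Compare p-value to α:
0.004 < 0.01
Decision: reject H₀

Answer: reject H₀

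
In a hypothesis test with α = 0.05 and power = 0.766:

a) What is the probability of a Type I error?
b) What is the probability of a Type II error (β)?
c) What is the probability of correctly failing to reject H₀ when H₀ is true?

a) Type I error probability = α = 0.05
b) Power = P(reject H₀ | H₁ true) = 1 - β = 0.766, so Type II error probability = β = 1 - Power = 0.234
c) P(fail to reject H₀ | H₀ true) = 1 - α = 0.95

Answer: a) 0.05, b) 0.234, c) 0.95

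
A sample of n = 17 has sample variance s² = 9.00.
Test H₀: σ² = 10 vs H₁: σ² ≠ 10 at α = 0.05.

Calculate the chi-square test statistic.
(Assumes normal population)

Answer: χ² = 14.4000, fail to reject H₀

Derivation:
df = n - 1 = 16
χ² = (n-1)s²/σ₀² = 16×9.00/10 = 14.4000
Critical values: χ²_{0.975,16} = 6.908, χ²_{0.025,16} = 28.845
Rejection region: χ² < 6.908 or χ² > 28.845
Decision: fail to reject H₀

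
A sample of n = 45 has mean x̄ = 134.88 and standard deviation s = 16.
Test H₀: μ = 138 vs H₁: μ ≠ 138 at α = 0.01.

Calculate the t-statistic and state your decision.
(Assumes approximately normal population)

Answer: t = -1.3081, fail to reject H₀

Derivation:
df = n - 1 = 44
SE = s/√n = 16/√45 = 2.3851
t = (x̄ - μ₀)/SE = (134.88 - 138)/2.3851 = -1.3081
Critical value: t_{0.005,44} = ±2.692
p-value ≈ 0.1976
Decision: fail to reject H₀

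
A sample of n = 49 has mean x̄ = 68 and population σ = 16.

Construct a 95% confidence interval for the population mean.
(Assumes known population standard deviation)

Confidence level: 95%, α = 0.05
z_0.025 = 1.960
SE = σ/√n = 16/√49 = 2.2857
Margin of error = 1.960 × 2.2857 = 4.4800
CI: x̄ ± margin = 68 ± 4.4800
CI: (63.5200, 72.4800)

Answer: (63.5200, 72.4800)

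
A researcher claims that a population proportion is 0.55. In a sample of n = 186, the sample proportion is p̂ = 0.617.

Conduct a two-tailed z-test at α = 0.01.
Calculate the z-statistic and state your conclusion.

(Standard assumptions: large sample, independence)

Answer: z = 1.8367, fail to reject H₀

Derivation:
H₀: p = 0.55, H₁: p ≠ 0.55
Standard error: SE = √(p₀(1-p₀)/n) = √(0.55×0.45/186) = 0.036478
z-statistic: z = (p̂ - p₀)/SE = (0.617 - 0.55)/0.036478 = 1.8367
Critical value: z_0.005 = ±2.576
p-value = 0.0663
Decision: fail to reject H₀ at α = 0.01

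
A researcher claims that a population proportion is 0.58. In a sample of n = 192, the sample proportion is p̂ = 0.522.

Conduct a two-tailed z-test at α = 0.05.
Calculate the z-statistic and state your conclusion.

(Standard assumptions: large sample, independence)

H₀: p = 0.58, H₁: p ≠ 0.58
Standard error: SE = √(p₀(1-p₀)/n) = √(0.58×0.42/192) = 0.035620
z-statistic: z = (p̂ - p₀)/SE = (0.522 - 0.58)/0.035620 = -1.6283
Critical value: z_0.025 = ±1.960
p-value = 0.1035
Decision: fail to reject H₀ at α = 0.05

Answer: z = -1.6283, fail to reject H₀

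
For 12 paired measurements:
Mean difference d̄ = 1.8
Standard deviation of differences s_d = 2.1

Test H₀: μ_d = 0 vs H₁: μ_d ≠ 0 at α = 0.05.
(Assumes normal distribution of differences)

df = n - 1 = 11
SE = s_d/√n = 2.1/√12 = 0.6062
t = d̄/SE = 1.8/0.6062 = 2.9693
Critical value: t_{0.025,11} = ±2.201
p-value ≈ 0.0128
Decision: reject H₀

Answer: t = 2.9693, reject H₀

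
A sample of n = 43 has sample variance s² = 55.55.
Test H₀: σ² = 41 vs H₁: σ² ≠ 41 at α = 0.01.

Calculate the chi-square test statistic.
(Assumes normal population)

Answer: χ² = 56.9049, fail to reject H₀

Derivation:
df = n - 1 = 42
χ² = (n-1)s²/σ₀² = 42×55.55/41 = 56.9049
Critical values: χ²_{0.995,42} = 22.138, χ²_{0.005,42} = 69.336
Rejection region: χ² < 22.138 or χ² > 69.336
Decision: fail to reject H₀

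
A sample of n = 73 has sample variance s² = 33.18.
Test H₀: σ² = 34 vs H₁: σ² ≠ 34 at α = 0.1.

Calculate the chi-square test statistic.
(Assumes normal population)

Answer: χ² = 70.2635, fail to reject H₀

Derivation:
df = n - 1 = 72
χ² = (n-1)s²/σ₀² = 72×33.18/34 = 70.2635
Critical values: χ²_{0.95,72} = 53.462, χ²_{0.05,72} = 92.808
Rejection region: χ² < 53.462 or χ² > 92.808
Decision: fail to reject H₀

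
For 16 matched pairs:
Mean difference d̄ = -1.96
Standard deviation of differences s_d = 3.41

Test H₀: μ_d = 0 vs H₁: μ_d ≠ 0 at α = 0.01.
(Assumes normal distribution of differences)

df = n - 1 = 15
SE = s_d/√n = 3.41/√16 = 0.8525
t = d̄/SE = -1.96/0.8525 = -2.2991
Critical value: t_{0.005,15} = ±2.947
p-value ≈ 0.0363
Decision: fail to reject H₀

Answer: t = -2.2991, fail to reject H₀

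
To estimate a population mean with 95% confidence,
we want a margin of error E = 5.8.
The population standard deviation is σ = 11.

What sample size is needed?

z_0.025 = 1.960
n = (z×σ/E)² = (1.960×11/5.8)²
n = 13.8179
Round up: n = 14

Answer: n = 14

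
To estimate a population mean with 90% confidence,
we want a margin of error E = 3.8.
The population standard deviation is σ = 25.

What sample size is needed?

Answer: n = 118

Derivation:
z_0.05 = 1.645
n = (z×σ/E)² = (1.645×25/3.8)²
n = 117.1237
Round up: n = 118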